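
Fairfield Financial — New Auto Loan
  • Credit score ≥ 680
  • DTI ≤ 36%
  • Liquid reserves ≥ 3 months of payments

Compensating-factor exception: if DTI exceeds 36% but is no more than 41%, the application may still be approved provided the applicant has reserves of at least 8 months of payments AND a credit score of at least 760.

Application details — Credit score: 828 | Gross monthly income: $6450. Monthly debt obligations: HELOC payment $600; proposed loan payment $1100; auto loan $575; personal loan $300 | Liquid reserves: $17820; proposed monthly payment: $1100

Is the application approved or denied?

Approved

Credit score 828 ≥ 680 (meets base)
Total debts = (600 + 1,100 + 575 + 300) = 2,575. DTI = 2,575/6,450 = 39.9% > 36% — standard DTI limit exceeded.
Reserves: 17,820 ÷ 1,100 = 16.2 months (meets 3-month minimum)
39.9% falls in the override range (36%–41%), so the compensating-factor test applies.
Override check — reserves: 16.2 mo (ok); score: 828 (ok).
Both compensating conditions met → exception applies.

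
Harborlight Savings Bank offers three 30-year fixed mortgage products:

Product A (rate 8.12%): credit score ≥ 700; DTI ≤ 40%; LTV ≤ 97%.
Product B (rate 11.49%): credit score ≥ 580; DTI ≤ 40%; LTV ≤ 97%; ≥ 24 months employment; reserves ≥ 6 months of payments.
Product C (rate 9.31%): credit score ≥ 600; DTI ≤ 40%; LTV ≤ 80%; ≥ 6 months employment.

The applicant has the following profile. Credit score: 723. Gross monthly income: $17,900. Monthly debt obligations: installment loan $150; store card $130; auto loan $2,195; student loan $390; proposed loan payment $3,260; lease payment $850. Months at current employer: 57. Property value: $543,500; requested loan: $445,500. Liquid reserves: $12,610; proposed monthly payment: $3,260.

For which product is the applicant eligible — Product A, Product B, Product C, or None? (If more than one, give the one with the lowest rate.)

Total debts = (150 + 130 + 2,195 + 390 + 3,260 + 850) = 6,975; DTI = 6,975/17,900 = 39%.
LTV = 445,500/543,500 = 82%.
Reserves = 12,610/3,260 = 3.9 months.
Product A: score 723 ≥ 700; DTI 39% ≤ 40%; LTV 82% ≤ 97% → qualifies.
Product B: score 723 ≥ 580; DTI 39% ≤ 40%; LTV 82% ≤ 97%; employment 57 ≥ 24 mo; reserves 3.9 < 6 mo → does not qualify.
Product C: score 723 ≥ 600; DTI 39% ≤ 40%; LTV 82% > 80%; employment 57 ≥ 6 mo → does not qualify.

Product A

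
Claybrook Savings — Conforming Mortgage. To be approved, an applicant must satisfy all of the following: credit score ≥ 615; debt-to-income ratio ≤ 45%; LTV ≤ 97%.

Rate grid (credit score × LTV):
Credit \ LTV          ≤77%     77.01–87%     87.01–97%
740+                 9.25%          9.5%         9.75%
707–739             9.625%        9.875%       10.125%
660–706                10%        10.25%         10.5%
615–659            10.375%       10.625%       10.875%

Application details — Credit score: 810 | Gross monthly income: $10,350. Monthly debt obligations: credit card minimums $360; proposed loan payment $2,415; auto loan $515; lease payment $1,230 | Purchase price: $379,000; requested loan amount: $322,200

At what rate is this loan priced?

Credit score 810 ≥ 615; Total monthly debts = (360 + 2,415 + 515 + 1,230) = 4,520. Debt-to-income = 4,520/10,350 = 43.7% — meets 45% limit
LTV = 322,200/379,000 = 85% ≤ 97%
Credit 810 → row 740+; LTV 85% → column 77.01–87%. Grid cell → 9.5%.

9.5%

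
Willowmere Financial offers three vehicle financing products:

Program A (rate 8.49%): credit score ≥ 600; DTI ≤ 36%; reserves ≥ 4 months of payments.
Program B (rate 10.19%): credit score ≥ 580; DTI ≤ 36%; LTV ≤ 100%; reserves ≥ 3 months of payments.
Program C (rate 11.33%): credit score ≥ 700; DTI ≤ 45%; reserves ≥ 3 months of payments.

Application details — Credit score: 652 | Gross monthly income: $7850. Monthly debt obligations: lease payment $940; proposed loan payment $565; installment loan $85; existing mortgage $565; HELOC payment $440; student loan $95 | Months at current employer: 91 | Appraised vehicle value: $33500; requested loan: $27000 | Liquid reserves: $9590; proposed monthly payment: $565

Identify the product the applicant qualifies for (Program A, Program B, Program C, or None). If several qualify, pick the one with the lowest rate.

Total debts = (940 + 565 + 85 + 565 + 440 + 95) = 2,690; DTI = 2,690/7,850 = 34.3%.
LTV = 27,000/33,500 = 80.6%.
Reserves = 9,590/565 = 17.0 months.
Program A: score 652 ≥ 600; DTI 34.3% ≤ 36%; reserves 17.0 ≥ 4 mo → qualifies.
Program B: score 652 ≥ 580; DTI 34.3% ≤ 36%; LTV 80.6% ≤ 100%; reserves 17.0 ≥ 3 mo → qualifies.
Program C: score 652 < 700; DTI 34.3% ≤ 45%; reserves 17.0 ≥ 3 mo → does not qualify.
Qualifying: Program A, Program B. Lowest rate is 8.49% → Program A.

Program A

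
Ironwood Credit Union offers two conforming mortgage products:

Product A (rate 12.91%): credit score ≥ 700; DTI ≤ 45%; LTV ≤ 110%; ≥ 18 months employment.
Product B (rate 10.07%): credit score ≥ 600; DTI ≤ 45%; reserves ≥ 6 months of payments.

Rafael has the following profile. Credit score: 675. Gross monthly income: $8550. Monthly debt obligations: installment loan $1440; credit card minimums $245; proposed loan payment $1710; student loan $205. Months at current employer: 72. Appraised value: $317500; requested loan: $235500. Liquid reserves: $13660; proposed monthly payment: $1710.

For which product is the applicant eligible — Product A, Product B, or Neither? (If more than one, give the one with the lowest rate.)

Product B

Total debts = (1,440 + 245 + 1,710 + 205) = 3,600; DTI = 3,600/8,550 = 42.1%.
LTV = 235,500/317,500 = 74.2%.
Reserves = 13,660/1,710 = 8.0 months.
Product A: score 675 < 700; DTI 42.1% ≤ 45%; LTV 74.2% ≤ 110%; employment 72 ≥ 18 mo → does not qualify.
Product B: score 675 ≥ 600; DTI 42.1% ≤ 45%; reserves 8.0 ≥ 6 mo → qualifies.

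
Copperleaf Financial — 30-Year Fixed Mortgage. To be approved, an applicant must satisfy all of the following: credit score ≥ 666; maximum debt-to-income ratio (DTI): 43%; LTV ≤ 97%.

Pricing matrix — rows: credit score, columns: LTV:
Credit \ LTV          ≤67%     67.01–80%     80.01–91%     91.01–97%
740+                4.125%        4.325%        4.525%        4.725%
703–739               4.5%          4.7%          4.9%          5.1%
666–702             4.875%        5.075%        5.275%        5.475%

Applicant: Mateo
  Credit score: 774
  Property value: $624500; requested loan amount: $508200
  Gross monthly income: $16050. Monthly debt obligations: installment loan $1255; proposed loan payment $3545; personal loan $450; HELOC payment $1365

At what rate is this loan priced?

4.525%

Credit score 774 ≥ 666; Total monthly debts = (1,255 + 3,545 + 450 + 1,365) = 6,615. Debt-to-income = 6,615/16,050 = 41.2% — meets 43% limit
Loan-to-value = 508,200/624,500 = 81.4% — pass (97% max)
Row: 774 falls in 740+. Column: 81.4% falls in 80.01–91%. Rate = 4.525%.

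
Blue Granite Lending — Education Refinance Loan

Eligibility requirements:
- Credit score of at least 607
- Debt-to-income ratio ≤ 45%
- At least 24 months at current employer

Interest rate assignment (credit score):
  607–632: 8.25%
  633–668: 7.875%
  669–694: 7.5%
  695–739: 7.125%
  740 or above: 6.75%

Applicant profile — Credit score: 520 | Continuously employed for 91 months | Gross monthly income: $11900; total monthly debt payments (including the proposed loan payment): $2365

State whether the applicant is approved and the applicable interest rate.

Denied

Credit score 520 < 607 (below minimum)
Debt-to-income = 2,365/11,900 = 19.9% — meets 45% limit
Employment 91 ≥ 24 months
Not all requirements met → denied.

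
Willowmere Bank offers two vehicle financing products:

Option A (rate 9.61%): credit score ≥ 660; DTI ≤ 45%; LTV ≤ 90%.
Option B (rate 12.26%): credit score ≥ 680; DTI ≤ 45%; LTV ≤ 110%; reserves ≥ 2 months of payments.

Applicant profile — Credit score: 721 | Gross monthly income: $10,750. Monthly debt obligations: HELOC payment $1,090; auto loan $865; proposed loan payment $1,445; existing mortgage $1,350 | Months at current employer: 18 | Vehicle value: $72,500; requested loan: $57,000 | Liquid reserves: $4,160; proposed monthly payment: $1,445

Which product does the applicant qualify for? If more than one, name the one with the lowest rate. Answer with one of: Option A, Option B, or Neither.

Option A

Total debts = (1,090 + 865 + 1,445 + 1,350) = 4,750; DTI = 4,750/10,750 = 44.2%.
LTV = 57,000/72,500 = 78.6%.
Reserves = 4,160/1,445 = 2.9 months.
Option A: score 721 ≥ 660; DTI 44.2% ≤ 45%; LTV 78.6% ≤ 90% → qualifies.
Option B: score 721 ≥ 680; DTI 44.2% ≤ 45%; LTV 78.6% ≤ 110%; reserves 2.9 ≥ 2 mo → qualifies.
Qualifying: Option A, Option B. Lowest rate is 9.61% → Option A.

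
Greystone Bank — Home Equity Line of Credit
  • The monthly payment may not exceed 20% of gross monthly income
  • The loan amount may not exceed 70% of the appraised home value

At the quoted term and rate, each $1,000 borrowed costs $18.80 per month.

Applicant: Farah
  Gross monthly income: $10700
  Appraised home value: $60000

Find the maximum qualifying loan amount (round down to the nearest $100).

$42,000

Payment cap: 20% × $10,700 = $2,140/month.
At $18.80 per $1,000, that supports 2,140/18.80 × 1,000 ≈ $113,829 → $113,800.
LTV cap: 70% × $60,000 = $42,000 → $42,000.
Binding constraint: loan-to-value.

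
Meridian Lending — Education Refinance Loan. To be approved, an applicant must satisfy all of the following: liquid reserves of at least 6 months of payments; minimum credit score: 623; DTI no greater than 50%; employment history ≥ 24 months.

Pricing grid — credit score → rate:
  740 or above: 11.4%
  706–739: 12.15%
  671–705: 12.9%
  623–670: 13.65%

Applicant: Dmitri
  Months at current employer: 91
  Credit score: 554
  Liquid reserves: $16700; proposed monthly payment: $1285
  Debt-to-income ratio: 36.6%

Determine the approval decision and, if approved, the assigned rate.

Denied

Credit score 554 < 623 (below minimum)
Reserves = 16,700/1,285 = 13.0 months ≥ 6
Employment 91 ≥ 24 months
DTI 36.6% is within the 50% limit
Not all requirements met → denied.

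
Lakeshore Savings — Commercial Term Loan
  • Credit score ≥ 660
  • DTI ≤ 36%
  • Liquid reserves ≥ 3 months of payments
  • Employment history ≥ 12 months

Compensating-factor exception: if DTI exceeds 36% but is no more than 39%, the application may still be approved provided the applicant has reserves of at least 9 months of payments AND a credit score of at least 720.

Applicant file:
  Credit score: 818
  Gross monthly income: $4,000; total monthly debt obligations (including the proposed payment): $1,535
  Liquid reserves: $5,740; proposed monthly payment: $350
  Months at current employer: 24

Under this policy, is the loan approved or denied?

Approved

Credit score 818 ≥ 660 (meets base)
DTI: 1,535 ÷ 4,000 = 38.4%, over the 36% base limit.
Reserves: 5,740 ÷ 350 = 16.4 months (meets 3-month minimum)
Employment 24 ≥ 12 months
38.4% falls in the override range (36%–39%), so the compensating-factor test applies.
Reserves 16.4 ≥ 9 months; credit score 818 ≥ 720.
Both override conditions satisfied; DTI exception granted.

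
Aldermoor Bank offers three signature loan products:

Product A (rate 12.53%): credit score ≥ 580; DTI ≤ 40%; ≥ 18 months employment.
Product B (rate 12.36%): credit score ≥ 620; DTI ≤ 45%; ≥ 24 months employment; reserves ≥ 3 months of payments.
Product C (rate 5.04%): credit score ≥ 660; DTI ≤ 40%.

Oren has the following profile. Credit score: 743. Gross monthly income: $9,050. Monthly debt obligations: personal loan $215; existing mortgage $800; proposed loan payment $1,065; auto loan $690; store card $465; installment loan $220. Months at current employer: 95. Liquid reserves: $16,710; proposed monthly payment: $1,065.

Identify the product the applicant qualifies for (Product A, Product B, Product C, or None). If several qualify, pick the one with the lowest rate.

Product C

Total debts = (215 + 800 + 1,065 + 690 + 465 + 220) = 3,455; DTI = 3,455/9,050 = 38.2%.
Reserves = 16,710/1,065 = 15.7 months.
Product A: score 743 ≥ 580; DTI 38.2% ≤ 40%; employment 95 ≥ 18 mo → qualifies.
Product B: score 743 ≥ 620; DTI 38.2% ≤ 45%; employment 95 ≥ 24 mo; reserves 15.7 ≥ 3 mo → qualifies.
Product C: score 743 ≥ 660; DTI 38.2% ≤ 40% → qualifies.
Qualifying: Product A, Product B, Product C. Lowest rate is 5.04% → Product C.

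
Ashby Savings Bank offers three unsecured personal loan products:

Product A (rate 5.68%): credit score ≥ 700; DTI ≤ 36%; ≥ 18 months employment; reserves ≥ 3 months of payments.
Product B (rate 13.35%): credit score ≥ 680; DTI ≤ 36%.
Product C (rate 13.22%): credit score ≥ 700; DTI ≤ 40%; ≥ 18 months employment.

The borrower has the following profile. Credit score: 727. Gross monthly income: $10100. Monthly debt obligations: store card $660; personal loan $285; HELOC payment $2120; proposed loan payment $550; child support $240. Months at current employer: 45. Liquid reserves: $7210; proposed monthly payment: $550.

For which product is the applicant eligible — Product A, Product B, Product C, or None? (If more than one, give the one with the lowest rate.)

Product C

Total debts = (660 + 285 + 2,120 + 550 + 240) = 3,855; DTI = 3,855/10,100 = 38.2%.
Reserves = 7,210/550 = 13.1 months.
Product A: score 727 ≥ 700; DTI 38.2% > 36%; employment 45 ≥ 18 mo; reserves 13.1 ≥ 3 mo → does not qualify.
Product B: score 727 ≥ 680; DTI 38.2% > 36% → does not qualify.
Product C: score 727 ≥ 700; DTI 38.2% ≤ 40%; employment 45 ≥ 18 mo → qualifies.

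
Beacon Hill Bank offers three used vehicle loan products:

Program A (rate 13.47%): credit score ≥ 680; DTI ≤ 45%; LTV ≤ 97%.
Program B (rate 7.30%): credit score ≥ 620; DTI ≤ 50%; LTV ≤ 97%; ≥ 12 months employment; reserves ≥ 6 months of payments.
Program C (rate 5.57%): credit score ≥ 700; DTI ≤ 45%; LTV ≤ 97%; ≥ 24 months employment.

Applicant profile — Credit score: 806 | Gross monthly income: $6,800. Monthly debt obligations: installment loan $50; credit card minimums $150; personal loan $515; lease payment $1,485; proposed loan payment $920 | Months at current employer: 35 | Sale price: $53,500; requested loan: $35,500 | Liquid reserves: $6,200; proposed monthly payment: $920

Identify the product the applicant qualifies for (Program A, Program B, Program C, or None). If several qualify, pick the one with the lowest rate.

Program B

Total debts = (50 + 150 + 515 + 1,485 + 920) = 3,120; DTI = 3,120/6,800 = 45.9%.
LTV = 35,500/53,500 = 66.4%.
Reserves = 6,200/920 = 6.7 months.
Program A: score 806 ≥ 680; DTI 45.9% > 45%; LTV 66.4% ≤ 97% → does not qualify.
Program B: score 806 ≥ 620; DTI 45.9% ≤ 50%; LTV 66.4% ≤ 97%; employment 35 ≥ 12 mo; reserves 6.7 ≥ 6 mo → qualifies.
Program C: score 806 ≥ 700; DTI 45.9% > 45%; LTV 66.4% ≤ 97%; employment 35 ≥ 24 mo → does not qualify.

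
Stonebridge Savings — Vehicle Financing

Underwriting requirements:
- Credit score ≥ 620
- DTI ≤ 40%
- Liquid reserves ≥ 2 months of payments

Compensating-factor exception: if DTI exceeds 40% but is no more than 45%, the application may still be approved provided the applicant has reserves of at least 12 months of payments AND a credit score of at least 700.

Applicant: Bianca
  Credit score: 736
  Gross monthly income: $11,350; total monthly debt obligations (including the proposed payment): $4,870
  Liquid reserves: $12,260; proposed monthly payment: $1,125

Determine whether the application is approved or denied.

Credit score 736 ≥ 620 (meets base)
DTI: 4,870 ÷ 11,350 = 42.9%, over the 40% base limit.
Liquid reserves cover 12,260/1,125 = 10.9 months — ≥ 2 required
42.9% falls in the override range (40%–45%), so the compensating-factor test applies.
Override check — reserves: 10.9 mo (short of 12); score: 736 (ok).
Compensating-factor requirement not fully met.

Denied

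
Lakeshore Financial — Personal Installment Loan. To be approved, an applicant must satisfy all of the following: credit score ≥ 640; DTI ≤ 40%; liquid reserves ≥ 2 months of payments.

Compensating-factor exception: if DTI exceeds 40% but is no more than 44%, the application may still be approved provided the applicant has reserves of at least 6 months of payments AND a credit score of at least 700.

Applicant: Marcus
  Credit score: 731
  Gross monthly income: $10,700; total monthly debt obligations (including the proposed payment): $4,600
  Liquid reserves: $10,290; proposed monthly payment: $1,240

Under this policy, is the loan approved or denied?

Approved

Credit score 731 ≥ 640 (meets base)
DTI = 4,600/10,700 = 43% > 40% — standard DTI limit exceeded.
Liquid reserves cover 10,290/1,240 = 8.3 months — ≥ 2 required
DTI 43% is within the 40%–44% exception band; checking compensating factors.
Override check — reserves: 8.3 mo (ok); score: 731 (ok).
Both compensating conditions met → exception applies.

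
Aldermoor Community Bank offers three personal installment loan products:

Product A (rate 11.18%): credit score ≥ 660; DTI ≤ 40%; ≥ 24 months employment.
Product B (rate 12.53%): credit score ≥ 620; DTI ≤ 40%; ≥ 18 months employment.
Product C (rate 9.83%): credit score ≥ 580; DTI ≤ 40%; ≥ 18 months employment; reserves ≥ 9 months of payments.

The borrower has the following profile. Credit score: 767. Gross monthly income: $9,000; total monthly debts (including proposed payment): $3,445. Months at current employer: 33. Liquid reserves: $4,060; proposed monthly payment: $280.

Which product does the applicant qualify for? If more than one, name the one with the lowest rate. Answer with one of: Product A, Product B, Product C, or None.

Product C

DTI = 3,445/9,000 = 38.3%.
Reserves = 4,060/280 = 14.5 months.
Product A: score 767 ≥ 660; DTI 38.3% ≤ 40%; employment 33 ≥ 24 mo → qualifies.
Product B: score 767 ≥ 620; DTI 38.3% ≤ 40%; employment 33 ≥ 18 mo → qualifies.
Product C: score 767 ≥ 580; DTI 38.3% ≤ 40%; employment 33 ≥ 18 mo; reserves 14.5 ≥ 9 mo → qualifies.
Qualifying: Product A, Product B, Product C. Lowest rate is 9.83% → Product C.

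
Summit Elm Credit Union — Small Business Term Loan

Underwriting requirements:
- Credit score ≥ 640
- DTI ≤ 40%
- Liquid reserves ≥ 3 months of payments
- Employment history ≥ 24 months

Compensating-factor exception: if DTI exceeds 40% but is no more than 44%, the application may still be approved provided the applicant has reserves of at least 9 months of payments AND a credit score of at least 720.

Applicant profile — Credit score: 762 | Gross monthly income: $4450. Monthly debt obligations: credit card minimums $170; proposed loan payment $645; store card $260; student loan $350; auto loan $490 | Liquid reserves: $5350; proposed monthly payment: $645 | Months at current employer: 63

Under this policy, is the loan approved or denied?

Denied

Credit score 762 ≥ 640 (meets base)
Total debts = (170 + 645 + 260 + 350 + 490) = 1,915. DTI: 1,915 ÷ 4,450 = 43%, over the 40% base limit.
Reserves: 5,350 ÷ 645 = 8.3 months (meets 3-month minimum)
Employment 63 ≥ 24 months
DTI 43% is within the 40%–44% exception band; checking compensating factors.
Reserves 8.3 < 9 months; credit score 762 ≥ 720.
Compensating-factor requirement not fully met.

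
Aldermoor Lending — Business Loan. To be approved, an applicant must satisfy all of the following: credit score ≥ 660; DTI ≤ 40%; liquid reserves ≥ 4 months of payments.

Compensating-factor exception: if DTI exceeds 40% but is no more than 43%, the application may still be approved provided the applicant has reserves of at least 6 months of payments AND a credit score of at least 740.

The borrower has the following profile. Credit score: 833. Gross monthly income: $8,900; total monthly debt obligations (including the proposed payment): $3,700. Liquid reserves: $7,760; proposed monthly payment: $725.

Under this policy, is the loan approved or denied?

Credit score 833 ≥ 660 (meets base)
DTI: 3,700 ÷ 8,900 = 41.6%, over the 40% base limit.
Reserves = 7,760/725 = 10.7 months ≥ 4
DTI 41.6% is within the 40%–43% exception band; checking compensating factors.
Override check — reserves: 10.7 mo (ok); score: 833 (ok).
Both override conditions satisfied; DTI exception granted.

Approved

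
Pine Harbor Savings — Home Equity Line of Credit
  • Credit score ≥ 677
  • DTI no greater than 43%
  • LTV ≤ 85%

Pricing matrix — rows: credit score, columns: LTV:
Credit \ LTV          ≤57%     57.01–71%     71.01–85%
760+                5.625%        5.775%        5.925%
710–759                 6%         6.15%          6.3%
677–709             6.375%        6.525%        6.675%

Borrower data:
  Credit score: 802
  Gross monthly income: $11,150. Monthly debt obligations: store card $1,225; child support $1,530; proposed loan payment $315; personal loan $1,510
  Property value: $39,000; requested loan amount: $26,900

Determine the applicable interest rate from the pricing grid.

5.775%

Credit score 802 ≥ 677; Total monthly debts = (1,225 + 1,530 + 315 + 1,510) = 4,580. DTI = 4,580/11,150 = 41.1% ≤ 43%
LTV: 26,900 ÷ 39,000 = 69%, within 85% cap
Credit 802 → row 760+; LTV 69% → column 57.01–71%. Grid cell → 5.775%.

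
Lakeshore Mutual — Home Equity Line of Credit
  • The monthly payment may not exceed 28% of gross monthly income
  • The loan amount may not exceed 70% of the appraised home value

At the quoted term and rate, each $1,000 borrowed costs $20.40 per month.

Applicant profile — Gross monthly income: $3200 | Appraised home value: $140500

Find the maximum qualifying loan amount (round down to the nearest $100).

Payment cap: 28% × $3,200 = $896/month.
At $20.40 per $1,000, that supports 896/20.40 × 1,000 ≈ $43,921 → $43,900.
LTV cap: 70% × $140,500 = $98,350 → $98,300.
Binding constraint: payment-to-income.

$43,900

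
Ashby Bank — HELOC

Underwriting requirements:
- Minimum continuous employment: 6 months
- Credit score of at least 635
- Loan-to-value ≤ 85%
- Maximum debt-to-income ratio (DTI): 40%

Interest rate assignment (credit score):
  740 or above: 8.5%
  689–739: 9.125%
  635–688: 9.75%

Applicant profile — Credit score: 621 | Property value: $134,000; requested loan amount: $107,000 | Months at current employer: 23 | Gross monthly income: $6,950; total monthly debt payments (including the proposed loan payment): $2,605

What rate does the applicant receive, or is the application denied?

Credit score 621 < 635 (below minimum)
Debt-to-income = 2,605/6,950 = 37.5% — meets 40% limit
LTV: 107,000 ÷ 134,000 = 79.9%, within 85% cap
Employment 23 ≥ 6 months
Not all requirements met → denied.

Denied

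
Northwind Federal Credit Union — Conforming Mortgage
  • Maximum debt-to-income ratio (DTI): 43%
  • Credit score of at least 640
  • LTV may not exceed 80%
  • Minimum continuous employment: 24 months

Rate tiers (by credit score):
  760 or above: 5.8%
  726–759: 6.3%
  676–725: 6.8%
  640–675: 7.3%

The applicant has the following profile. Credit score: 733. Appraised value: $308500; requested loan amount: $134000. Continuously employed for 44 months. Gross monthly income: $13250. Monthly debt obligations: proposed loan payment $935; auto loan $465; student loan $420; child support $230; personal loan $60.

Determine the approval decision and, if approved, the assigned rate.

Approved at 6.3%

Credit score 733 ≥ 640 (meets minimum)
Total monthly debts = (935 + 465 + 420 + 230 + 60) = 2,110. Debt-to-income = 2,110/13,250 = 15.9% — meets 43% limit
Employment 44 ≥ 24 months
Loan-to-value = 134,000/308,500 = 43.4% — pass (80% max)
All requirements met. Score 733 falls in the 726–759 tier → 6.3%.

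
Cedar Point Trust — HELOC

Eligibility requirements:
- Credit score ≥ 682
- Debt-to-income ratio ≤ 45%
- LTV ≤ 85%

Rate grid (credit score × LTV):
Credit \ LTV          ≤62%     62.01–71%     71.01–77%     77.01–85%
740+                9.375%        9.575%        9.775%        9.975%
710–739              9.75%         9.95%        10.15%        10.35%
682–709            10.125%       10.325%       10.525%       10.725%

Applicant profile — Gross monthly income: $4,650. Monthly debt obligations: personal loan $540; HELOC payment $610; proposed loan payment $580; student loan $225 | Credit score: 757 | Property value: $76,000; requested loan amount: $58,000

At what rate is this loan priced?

Credit score 757 ≥ 682; Total monthly debts = (540 + 610 + 580 + 225) = 1,955. Debt-to-income = 1,955/4,650 = 42% — meets 45% limit
LTV: 58,000 ÷ 76,000 = 76.3%, within 85% cap
Score 757 is in the 740+ band; LTV 76.3% is in the 71.01–77% band → 9.775%.

9.775%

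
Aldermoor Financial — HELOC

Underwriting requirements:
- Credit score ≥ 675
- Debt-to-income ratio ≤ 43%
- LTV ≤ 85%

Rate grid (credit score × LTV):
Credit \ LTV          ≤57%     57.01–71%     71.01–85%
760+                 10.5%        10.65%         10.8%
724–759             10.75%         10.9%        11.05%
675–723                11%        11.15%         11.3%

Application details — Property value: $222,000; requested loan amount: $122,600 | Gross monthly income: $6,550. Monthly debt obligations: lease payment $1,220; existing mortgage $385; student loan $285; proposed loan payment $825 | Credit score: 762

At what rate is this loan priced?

Credit score 762 ≥ 675; Total monthly debts = (1,220 + 385 + 285 + 825) = 2,715. Debt-to-income = 2,715/6,550 = 41.5% — meets 43% limit
LTV = 122,600/222,000 = 55.2% ≤ 85%
Score 762 is in the 760+ band; LTV 55.2% is in the ≤57% band → 10.5%.

10.5%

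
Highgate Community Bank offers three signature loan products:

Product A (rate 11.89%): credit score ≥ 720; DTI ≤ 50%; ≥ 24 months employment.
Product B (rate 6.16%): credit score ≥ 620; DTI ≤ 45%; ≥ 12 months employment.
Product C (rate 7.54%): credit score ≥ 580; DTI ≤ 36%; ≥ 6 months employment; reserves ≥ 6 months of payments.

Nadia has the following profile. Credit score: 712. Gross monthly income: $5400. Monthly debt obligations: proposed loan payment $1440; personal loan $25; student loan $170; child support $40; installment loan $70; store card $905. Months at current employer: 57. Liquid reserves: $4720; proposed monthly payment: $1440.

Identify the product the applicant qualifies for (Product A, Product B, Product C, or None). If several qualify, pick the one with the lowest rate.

None

Total debts = (1,440 + 25 + 170 + 40 + 70 + 905) = 2,650; DTI = 2,650/5,400 = 49.1%.
Reserves = 4,720/1,440 = 3.3 months.
Product A: score 712 < 720; DTI 49.1% ≤ 50%; employment 57 ≥ 24 mo → does not qualify.
Product B: score 712 ≥ 620; DTI 49.1% > 45%; employment 57 ≥ 12 mo → does not qualify.
Product C: score 712 ≥ 580; DTI 49.1% > 36%; employment 57 ≥ 6 mo; reserves 3.3 < 6 mo → does not qualify.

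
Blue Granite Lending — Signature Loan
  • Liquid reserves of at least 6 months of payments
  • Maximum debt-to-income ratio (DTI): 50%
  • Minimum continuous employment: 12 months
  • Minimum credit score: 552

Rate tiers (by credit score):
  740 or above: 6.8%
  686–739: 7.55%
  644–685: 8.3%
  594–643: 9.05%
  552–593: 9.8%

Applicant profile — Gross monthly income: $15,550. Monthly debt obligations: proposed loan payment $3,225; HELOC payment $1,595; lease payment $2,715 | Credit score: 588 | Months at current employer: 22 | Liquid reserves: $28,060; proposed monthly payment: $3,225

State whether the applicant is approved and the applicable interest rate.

Credit score 588 ≥ 552 (meets minimum)
Reserves: 28,060 ÷ 3,225 = 8.7 months (meets 6-month minimum)
Total monthly debts = (3,225 + 1,595 + 2,715) = 7,535. DTI: 7,535 ÷ 15,550 = 48.5%, within the 50% cap
Employment 22 ≥ 12 months
All requirements met. Score 588 falls in the 552–593 tier → 9.8%.

Approved at 9.8%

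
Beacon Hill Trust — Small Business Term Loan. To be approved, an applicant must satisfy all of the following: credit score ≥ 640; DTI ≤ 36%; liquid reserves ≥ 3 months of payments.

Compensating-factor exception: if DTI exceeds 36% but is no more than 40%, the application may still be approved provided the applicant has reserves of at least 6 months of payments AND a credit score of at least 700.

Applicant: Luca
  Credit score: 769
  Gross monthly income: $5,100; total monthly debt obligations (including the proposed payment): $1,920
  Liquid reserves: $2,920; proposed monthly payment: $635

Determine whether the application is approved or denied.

Denied

Credit score 769 ≥ 640 (meets base)
DTI = 1,920/5,100 = 37.6% > 36% — standard DTI limit exceeded.
Reserves: 2,920 ÷ 635 = 4.6 months (meets 3-month minimum)
DTI 37.6% is within the 36%–40% exception band; checking compensating factors.
Reserves 4.6 < 6 months; credit score 769 ≥ 700.
Override conditions not both satisfied; exception does not apply.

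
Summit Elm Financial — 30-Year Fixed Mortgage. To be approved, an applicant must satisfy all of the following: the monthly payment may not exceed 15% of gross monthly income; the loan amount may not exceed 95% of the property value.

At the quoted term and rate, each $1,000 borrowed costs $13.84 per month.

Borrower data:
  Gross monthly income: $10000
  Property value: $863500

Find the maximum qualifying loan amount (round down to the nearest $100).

$108,300

Payment cap: 15% × $10,000 = $1,500/month.
At $13.84 per $1,000, that supports 1,500/13.84 × 1,000 ≈ $108,381 → $108,300.
LTV cap: 95% × $863,500 = $820,325 → $820,300.
Binding constraint: payment-to-income.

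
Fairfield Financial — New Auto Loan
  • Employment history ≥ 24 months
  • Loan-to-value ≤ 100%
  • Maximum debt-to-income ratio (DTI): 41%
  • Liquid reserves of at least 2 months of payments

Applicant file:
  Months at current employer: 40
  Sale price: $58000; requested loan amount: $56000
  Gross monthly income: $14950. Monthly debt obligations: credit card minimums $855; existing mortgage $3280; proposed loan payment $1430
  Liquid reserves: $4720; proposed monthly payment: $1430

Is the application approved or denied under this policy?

Approved

Employment 40 ≥ 24 months
Loan-to-value = 56,000/58,000 = 96.6% — pass (100% max)
Total monthly debts = (855 + 3,280 + 1,430) = 5,565. Debt-to-income = 5,565/14,950 = 37.2% — meets 41% limit
Reserves = 4,720/1,430 = 3.3 months ≥ 2
All criteria satisfied.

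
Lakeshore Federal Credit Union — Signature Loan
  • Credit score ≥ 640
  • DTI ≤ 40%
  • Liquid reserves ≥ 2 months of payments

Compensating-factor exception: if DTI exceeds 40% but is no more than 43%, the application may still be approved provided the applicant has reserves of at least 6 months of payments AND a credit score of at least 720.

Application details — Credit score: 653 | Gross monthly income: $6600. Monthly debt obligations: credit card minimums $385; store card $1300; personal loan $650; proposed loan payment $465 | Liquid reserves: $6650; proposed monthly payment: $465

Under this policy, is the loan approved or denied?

Denied

Credit score 653 ≥ 640 (meets base)
Total debts = (385 + 1,300 + 650 + 465) = 2,800. DTI: 2,800 ÷ 6,600 = 42.4%, over the 40% base limit.
Reserves = 6,650/465 = 14.3 months ≥ 2
42.4% falls in the override range (40%–43%), so the compensating-factor test applies.
Reserves 14.3 ≥ 6 months; credit score 653 < 720.
Override conditions not both satisfied; exception does not apply.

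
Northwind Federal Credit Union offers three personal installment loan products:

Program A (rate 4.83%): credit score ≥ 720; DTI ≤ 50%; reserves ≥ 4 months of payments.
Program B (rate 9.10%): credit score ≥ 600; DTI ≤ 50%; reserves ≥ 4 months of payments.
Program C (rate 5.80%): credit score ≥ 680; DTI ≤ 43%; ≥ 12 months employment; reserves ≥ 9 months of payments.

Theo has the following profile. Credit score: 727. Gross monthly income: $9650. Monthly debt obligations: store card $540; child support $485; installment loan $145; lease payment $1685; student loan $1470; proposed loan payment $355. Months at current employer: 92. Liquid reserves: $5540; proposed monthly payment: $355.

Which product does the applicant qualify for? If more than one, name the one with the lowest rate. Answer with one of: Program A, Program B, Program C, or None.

Program A

Total debts = (540 + 485 + 145 + 1,685 + 1,470 + 355) = 4,680; DTI = 4,680/9,650 = 48.5%.
Reserves = 5,540/355 = 15.6 months.
Program A: score 727 ≥ 720; DTI 48.5% ≤ 50%; reserves 15.6 ≥ 4 mo → qualifies.
Program B: score 727 ≥ 600; DTI 48.5% ≤ 50%; reserves 15.6 ≥ 4 mo → qualifies.
Program C: score 727 ≥ 680; DTI 48.5% > 43%; employment 92 ≥ 12 mo; reserves 15.6 ≥ 9 mo → does not qualify.
Qualifying: Program A, Program B. Lowest rate is 4.83% → Program A.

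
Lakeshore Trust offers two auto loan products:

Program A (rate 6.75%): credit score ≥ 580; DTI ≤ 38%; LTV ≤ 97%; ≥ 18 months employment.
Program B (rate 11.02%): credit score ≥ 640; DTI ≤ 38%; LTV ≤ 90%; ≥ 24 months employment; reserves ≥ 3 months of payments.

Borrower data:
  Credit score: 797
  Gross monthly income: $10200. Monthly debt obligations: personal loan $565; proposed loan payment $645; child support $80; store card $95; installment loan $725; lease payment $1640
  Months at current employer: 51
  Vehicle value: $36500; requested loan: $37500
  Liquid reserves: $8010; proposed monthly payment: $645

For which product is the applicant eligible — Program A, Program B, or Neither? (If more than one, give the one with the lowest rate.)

Total debts = (565 + 645 + 80 + 95 + 725 + 1,640) = 3,750; DTI = 3,750/10,200 = 36.8%.
LTV = 37,500/36,500 = 102.7%.
Reserves = 8,010/645 = 12.4 months.
Program A: score 797 ≥ 580; DTI 36.8% ≤ 38%; LTV 102.7% > 97%; employment 51 ≥ 18 mo → does not qualify.
Program B: score 797 ≥ 640; DTI 36.8% ≤ 38%; LTV 102.7% > 90%; employment 51 ≥ 24 mo; reserves 12.4 ≥ 3 mo → does not qualify.

Neither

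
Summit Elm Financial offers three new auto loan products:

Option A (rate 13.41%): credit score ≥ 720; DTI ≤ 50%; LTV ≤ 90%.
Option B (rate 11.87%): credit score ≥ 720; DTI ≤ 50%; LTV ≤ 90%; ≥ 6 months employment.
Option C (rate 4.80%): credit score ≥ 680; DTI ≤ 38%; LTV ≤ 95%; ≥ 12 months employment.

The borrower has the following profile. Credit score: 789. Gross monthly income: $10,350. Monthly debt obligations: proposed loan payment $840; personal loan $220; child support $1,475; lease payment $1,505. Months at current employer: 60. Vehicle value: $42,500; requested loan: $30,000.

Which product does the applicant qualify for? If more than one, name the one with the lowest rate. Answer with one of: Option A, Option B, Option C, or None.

Total debts = (840 + 220 + 1,475 + 1,505) = 4,040; DTI = 4,040/10,350 = 39%.
LTV = 30,000/42,500 = 70.6%.
Option A: score 789 ≥ 720; DTI 39% ≤ 50%; LTV 70.6% ≤ 90% → qualifies.
Option B: score 789 ≥ 720; DTI 39% ≤ 50%; LTV 70.6% ≤ 90%; employment 60 ≥ 6 mo → qualifies.
Option C: score 789 ≥ 680; DTI 39% > 38%; LTV 70.6% ≤ 95%; employment 60 ≥ 12 mo → does not qualify.
Qualifying: Option A, Option B. Lowest rate is 11.87% → Option B.

Option B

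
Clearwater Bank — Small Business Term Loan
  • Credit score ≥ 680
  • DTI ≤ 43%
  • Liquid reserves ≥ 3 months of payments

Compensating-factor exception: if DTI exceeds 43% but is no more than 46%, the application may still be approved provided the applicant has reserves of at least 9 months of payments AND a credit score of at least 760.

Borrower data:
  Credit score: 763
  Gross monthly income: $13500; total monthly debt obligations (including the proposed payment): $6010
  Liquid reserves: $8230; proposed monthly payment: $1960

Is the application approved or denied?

Credit score 763 ≥ 680 (meets base)
DTI: 6,010 ÷ 13,500 = 44.5%, over the 43% base limit.
Liquid reserves cover 8,230/1,960 = 4.2 months — ≥ 3 required
DTI 44.5% is within the 43%–46% exception band; checking compensating factors.
Reserves 4.2 < 9 months; credit score 763 ≥ 760.
Override conditions not both satisfied; exception does not apply.

Denied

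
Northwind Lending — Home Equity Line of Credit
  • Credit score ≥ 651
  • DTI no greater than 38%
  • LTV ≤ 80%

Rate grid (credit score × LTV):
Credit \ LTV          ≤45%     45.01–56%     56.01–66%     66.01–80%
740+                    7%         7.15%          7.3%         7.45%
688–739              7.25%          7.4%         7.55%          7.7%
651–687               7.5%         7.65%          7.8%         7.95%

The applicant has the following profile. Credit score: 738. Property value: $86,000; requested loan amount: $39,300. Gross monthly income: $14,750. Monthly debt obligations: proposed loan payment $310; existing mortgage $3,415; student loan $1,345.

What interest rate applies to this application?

Credit score 738 ≥ 651; Total monthly debts = (310 + 3,415 + 1,345) = 5,070. DTI: 5,070 ÷ 14,750 = 34.4%, within the 38% cap
LTV: 39,300 ÷ 86,000 = 45.7%, within 80% cap
Credit 738 → row 688–739; LTV 45.7% → column 45.01–56%. Grid cell → 7.4%.

7.4%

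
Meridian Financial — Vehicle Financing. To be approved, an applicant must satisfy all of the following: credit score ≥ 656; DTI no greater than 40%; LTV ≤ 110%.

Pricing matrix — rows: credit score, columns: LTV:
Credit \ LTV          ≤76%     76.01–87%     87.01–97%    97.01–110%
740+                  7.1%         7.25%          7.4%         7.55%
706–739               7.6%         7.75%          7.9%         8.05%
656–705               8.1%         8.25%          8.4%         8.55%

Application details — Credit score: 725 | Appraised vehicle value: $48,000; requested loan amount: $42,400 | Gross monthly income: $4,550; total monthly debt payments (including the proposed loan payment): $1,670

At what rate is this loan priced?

Credit score 725 ≥ 656; Debt-to-income = 1,670/4,550 = 36.7% — meets 40% limit
LTV = 42,400/48,000 = 88.3% ≤ 110%
Credit 725 → row 706–739; LTV 88.3% → column 87.01–97%. Grid cell → 7.9%.

7.9%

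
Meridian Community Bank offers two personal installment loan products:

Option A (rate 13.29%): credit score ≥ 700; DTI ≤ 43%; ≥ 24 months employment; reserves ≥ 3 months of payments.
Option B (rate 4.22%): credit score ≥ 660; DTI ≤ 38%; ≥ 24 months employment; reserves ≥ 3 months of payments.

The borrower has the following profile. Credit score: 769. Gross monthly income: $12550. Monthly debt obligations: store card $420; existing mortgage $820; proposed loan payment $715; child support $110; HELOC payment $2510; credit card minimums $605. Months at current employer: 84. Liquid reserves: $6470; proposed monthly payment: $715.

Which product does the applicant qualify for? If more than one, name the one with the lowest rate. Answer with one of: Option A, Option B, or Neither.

Option A

Total debts = (420 + 820 + 715 + 110 + 2,510 + 605) = 5,180; DTI = 5,180/12,550 = 41.3%.
Reserves = 6,470/715 = 9.0 months.
Option A: score 769 ≥ 700; DTI 41.3% ≤ 43%; employment 84 ≥ 24 mo; reserves 9.0 ≥ 3 mo → qualifies.
Option B: score 769 ≥ 660; DTI 41.3% > 38%; employment 84 ≥ 24 mo; reserves 9.0 ≥ 3 mo → does not qualify.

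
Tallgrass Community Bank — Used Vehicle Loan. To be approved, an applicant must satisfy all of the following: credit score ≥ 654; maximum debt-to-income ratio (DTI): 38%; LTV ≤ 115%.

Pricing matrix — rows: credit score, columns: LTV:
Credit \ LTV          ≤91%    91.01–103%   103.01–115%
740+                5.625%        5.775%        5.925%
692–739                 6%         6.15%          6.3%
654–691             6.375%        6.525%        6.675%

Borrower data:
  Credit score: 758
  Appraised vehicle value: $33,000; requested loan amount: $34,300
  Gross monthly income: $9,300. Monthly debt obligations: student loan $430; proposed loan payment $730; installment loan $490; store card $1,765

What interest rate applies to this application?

5.925%

Credit score 758 ≥ 654; Total monthly debts = (430 + 730 + 490 + 1,765) = 3,415. DTI: 3,415 ÷ 9,300 = 36.7%, within the 38% cap
LTV: 34,300 ÷ 33,000 = 103.9%, within 115% cap
Credit 758 → row 740+; LTV 103.9% → column 103.01–115%. Grid cell → 5.925%.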